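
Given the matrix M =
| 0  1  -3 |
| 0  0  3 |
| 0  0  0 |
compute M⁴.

[[0, 0, 0], [0, 0, 0], [0, 0, 0]]

M is strictly triangular, hence nilpotent: M³ = 0, so M⁴ = 0.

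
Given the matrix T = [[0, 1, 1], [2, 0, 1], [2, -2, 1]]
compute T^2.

[[4, -2, 2], [2, 0, 3], [-2, 0, 1]]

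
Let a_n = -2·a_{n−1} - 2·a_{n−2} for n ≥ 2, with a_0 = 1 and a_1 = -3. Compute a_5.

With companion matrix C = [[-2, -2], [1, 0]], [a_n, a_{n−1}]ᵀ = C·[a_{n−1}, a_{n−2}]ᵀ, so [a_5, a_4]ᵀ = C⁴·[a_1, a_0]ᵀ.
C⁴ = [[-4, 0], [0, -4]], giving [a_5, a_4]ᵀ = [[12], [-4]].

12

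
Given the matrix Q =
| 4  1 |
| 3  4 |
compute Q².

[[19, 8], [24, 19]]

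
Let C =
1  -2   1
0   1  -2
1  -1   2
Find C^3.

[[9, -16, 26], [-8, 13, -20], [10, -18, 27]]

C^2 = [[2, -5, 7], [-2, 3, -6], [3, -5, 7]]
C^3 = [[9, -16, 26], [-8, 13, -20], [10, -18, 27]]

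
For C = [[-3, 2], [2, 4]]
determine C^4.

C^2 = [[13, 2], [2, 20]]
C^3 = [[-35, 34], [34, 84]]
C^4 = [[173, 66], [66, 404]]

[[173, 66], [66, 404]]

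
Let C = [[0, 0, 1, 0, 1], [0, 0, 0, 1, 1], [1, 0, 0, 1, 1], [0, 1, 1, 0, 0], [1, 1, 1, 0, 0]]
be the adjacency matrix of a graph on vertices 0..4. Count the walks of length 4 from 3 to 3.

9

The number of length-4 walks from vertex 3 to vertex 3 is entry (3,3) of C⁴, where C is the adjacency matrix.
C² = [[2, 1, 1, 1, 1], [1, 2, 2, 0, 0], [1, 2, 3, 0, 1], [1, 0, 0, 2, 2], [1, 0, 1, 2, 3]]
C³ = [[2, 2, 4, 2, 4], [2, 0, 1, 4, 5], [4, 1, 2, 5, 6], [2, 4, 5, 0, 1], [4, 5, 6, 1, 2]]
C⁴ = [[8, 6, 8, 6, 8], [6, 9, 11, 1, 3], [8, 11, 15, 3, 7], [6, 1, 3, 9, 11], [8, 3, 7, 11, 15]]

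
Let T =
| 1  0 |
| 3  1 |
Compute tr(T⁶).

2

T = I + N where N = [[0, 0], [3, 0]] is strictly lower-triangular, so N² = 0.
(I + N)⁶ = I + 6·N = [[1, 0], [18, 1]].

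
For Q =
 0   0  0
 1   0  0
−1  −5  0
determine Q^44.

[[0, 0, 0], [0, 0, 0], [0, 0, 0]]

Q is strictly triangular, hence nilpotent: Q^3 = 0, so Q^44 = 0.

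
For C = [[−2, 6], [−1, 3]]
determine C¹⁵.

[[−2, 6], [−1, 3]]

C² = C (a projection; rank 1, trace 1), so C¹⁵ = C.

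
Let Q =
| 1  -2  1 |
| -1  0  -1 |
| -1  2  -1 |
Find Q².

[[2, 0, 2], [0, 0, 0], [-2, 0, -2]]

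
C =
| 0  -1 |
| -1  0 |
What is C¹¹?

C² = I (check: tr C = 0 and det C = -1), so C¹¹ = C since 11 is odd.

[[0, -1], [-1, 0]]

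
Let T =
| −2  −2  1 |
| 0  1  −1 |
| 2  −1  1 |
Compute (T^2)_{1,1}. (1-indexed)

6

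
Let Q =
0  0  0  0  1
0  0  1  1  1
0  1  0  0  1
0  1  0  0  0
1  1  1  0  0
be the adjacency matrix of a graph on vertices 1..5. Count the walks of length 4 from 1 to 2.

5

The number of length-4 walks from vertex 1 to vertex 2 is entry (1,2) of Q⁴, where Q is the adjacency matrix.
Q² = [[1, 1, 1, 0, 0], [1, 3, 1, 0, 1], [1, 1, 2, 1, 1], [0, 0, 1, 1, 1], [0, 1, 1, 1, 3]]
Q³ = [[0, 1, 1, 1, 3], [1, 2, 4, 3, 5], [1, 4, 2, 1, 4], [1, 3, 1, 0, 1], [3, 5, 4, 1, 2]]
Q⁴ = [[3, 5, 4, 1, 2], [5, 12, 7, 2, 7], [4, 7, 8, 4, 7], [1, 2, 4, 3, 5], [2, 7, 7, 5, 12]]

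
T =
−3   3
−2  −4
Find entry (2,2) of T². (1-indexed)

10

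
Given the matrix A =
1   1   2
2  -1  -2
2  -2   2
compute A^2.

[[7, -4, 4], [-4, 7, 2], [2, 0, 12]]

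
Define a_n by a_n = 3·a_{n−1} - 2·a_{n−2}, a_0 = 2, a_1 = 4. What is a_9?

1024

With companion matrix Q = [[3, -2], [1, 0]], [a_n, a_{n−1}]ᵀ = Q·[a_{n−1}, a_{n−2}]ᵀ, so [a_9, a_8]ᵀ = Q⁸·[a_1, a_0]ᵀ.
Q⁸ = [[511, -510], [255, -254]], giving [a_9, a_8]ᵀ = [[1024], [512]].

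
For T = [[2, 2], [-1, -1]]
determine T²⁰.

[[2, 2], [-1, -1]]

T² = T (a projection; rank 1, trace 1), so T²⁰ = T.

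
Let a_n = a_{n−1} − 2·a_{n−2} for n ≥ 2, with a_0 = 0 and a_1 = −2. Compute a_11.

−46

With companion matrix T = [[1, −2], [1, 0]], [a_n, a_{n−1}]ᵀ = T·[a_{n−1}, a_{n−2}]ᵀ, so [a_11, a_10]ᵀ = T¹⁰·[a_1, a_0]ᵀ.
T¹⁰ = [[23, 22], [−11, 34]], giving [a_11, a_10]ᵀ = [[−46], [22]].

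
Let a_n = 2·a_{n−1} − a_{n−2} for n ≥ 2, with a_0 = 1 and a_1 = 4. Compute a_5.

16

With companion matrix A = [[2, −1], [1, 0]], [a_n, a_{n−1}]ᵀ = A·[a_{n−1}, a_{n−2}]ᵀ, so [a_5, a_4]ᵀ = A⁴·[a_1, a_0]ᵀ.
A⁴ = [[5, −4], [4, −3]], giving [a_5, a_4]ᵀ = [[16], [13]].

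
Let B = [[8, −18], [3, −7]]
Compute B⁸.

tr B = 1 and det B = −2, so the characteristic polynomial is λ² − (1)λ + (−2) with roots 2 and −1.
Eigenvectors give P = [[3, 2], [1, 1]] with P⁻¹ = [[1, −2], [−1, 3]], and B = P·diag(2, −1)·P⁻¹.
Then B⁸ = P·diag(256, 1)·P⁻¹ = [[768, 2], [256, 1]] · [[1, −2], [−1, 3]] = [[766, −1530], [255, −509]].

[[766, −1530], [255, −509]]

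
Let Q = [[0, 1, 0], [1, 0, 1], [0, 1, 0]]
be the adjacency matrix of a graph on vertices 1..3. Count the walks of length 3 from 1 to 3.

The number of length-3 walks from vertex 1 to vertex 3 is entry (1,3) of Q³, where Q is the adjacency matrix.
Q² = [[1, 0, 1], [0, 2, 0], [1, 0, 1]]
Q³ = [[0, 2, 0], [2, 0, 2], [0, 2, 0]]

0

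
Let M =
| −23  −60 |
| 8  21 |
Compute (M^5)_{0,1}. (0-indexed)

tr M = −2 and det M = −3, so the characteristic polynomial is λ² − (−2)λ + (−3) with roots 1 and −3.
Eigenvectors give P = [[−5, −3], [2, 1]] with P⁻¹ = [[1, 3], [−2, −5]], and M = P·diag(1, −3)·P⁻¹.
Then M^5 = P·diag(1, −243)·P⁻¹ = [[−5, 729], [2, −243]] · [[1, 3], [−2, −5]] = [[−1463, −3660], [488, 1221]].

−3660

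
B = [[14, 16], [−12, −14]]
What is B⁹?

[[3584, 4096], [−3072, −3584]]

tr B = 0 and det B = −4, so the characteristic polynomial is λ² − (0)λ + (−4) with roots 2 and −2.
Eigenvectors give P = [[4, −1], [−3, 1]] with P⁻¹ = [[1, 1], [3, 4]], and B = P·diag(2, −2)·P⁻¹.
Then B⁹ = P·diag(512, −512)·P⁻¹ = [[2048, 512], [−1536, −512]] · [[1, 1], [3, 4]] = [[3584, 4096], [−3072, −3584]].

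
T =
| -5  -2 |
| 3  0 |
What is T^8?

[[19171, 12610], [-18915, -12354]]

tr T = -5 and det T = 6, so the characteristic polynomial is λ² − (-5)λ + (6) with roots -2 and -3.
Eigenvectors give P = [[-2, -1], [3, 1]] with P⁻¹ = [[1, 1], [-3, -2]], and T = P·diag(-2, -3)·P⁻¹.
Then T^8 = P·diag(256, 6561)·P⁻¹ = [[-512, -6561], [768, 6561]] · [[1, 1], [-3, -2]] = [[19171, 12610], [-18915, -12354]].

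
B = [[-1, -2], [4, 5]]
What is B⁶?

tr B = 4 and det B = 3, so the characteristic polynomial is λ² − (4)λ + (3) with roots 3 and 1.
Eigenvectors give P = [[-1, 1], [2, -1]] with P⁻¹ = [[1, 1], [2, 1]], and B = P·diag(3, 1)·P⁻¹.
Then B⁶ = P·diag(729, 1)·P⁻¹ = [[-729, 1], [1458, -1]] · [[1, 1], [2, 1]] = [[-727, -728], [1456, 1457]].

[[-727, -728], [1456, 1457]]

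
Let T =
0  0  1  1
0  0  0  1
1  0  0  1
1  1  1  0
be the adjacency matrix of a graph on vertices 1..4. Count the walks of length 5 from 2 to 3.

The number of length-5 walks from vertex 2 to vertex 3 is entry (2,3) of T^5, where T is the adjacency matrix.
T^2 = [[2, 1, 1, 1], [1, 1, 1, 0], [1, 1, 2, 1], [1, 0, 1, 3]]
T^3 = [[2, 1, 3, 4], [1, 0, 1, 3], [3, 1, 2, 4], [4, 3, 4, 2]]
T^4 = [[7, 4, 6, 6], [4, 3, 4, 2], [6, 4, 7, 6], [6, 2, 6, 11]]
T^5 = [[12, 6, 13, 17], [6, 2, 6, 11], [13, 6, 12, 17], [17, 11, 17, 14]]

6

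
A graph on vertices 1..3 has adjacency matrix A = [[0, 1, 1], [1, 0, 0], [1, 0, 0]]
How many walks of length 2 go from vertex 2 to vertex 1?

0

The number of length-2 walks from vertex 2 to vertex 1 is entry (2,1) of A^2, where A is the adjacency matrix.
A^2 = [[2, 0, 0], [0, 1, 1], [0, 1, 1]]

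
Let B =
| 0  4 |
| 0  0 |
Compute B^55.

B is strictly triangular, hence nilpotent: B^2 = 0, so B^55 = 0.

[[0, 0], [0, 0]]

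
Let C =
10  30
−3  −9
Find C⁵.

C² = C (a projection; rank 1, trace 1), so C⁵ = C.

[[10, 30], [−3, −9]]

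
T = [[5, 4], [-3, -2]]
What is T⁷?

[[509, 508], [-381, -380]]

tr T = 3 and det T = 2, so the characteristic polynomial is λ² − (3)λ + (2) with roots 1 and 2.
Eigenvectors give P = [[-1, -4], [1, 3]] with P⁻¹ = [[3, 4], [-1, -1]], and T = P·diag(1, 2)·P⁻¹.
Then T⁷ = P·diag(1, 128)·P⁻¹ = [[-1, -512], [1, 384]] · [[3, 4], [-1, -1]] = [[509, 508], [-381, -380]].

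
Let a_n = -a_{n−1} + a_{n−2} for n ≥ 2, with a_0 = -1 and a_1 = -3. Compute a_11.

-212

With companion matrix A = [[-1, 1], [1, 0]], [a_n, a_{n−1}]ᵀ = A·[a_{n−1}, a_{n−2}]ᵀ, so [a_11, a_10]ᵀ = A¹⁰·[a_1, a_0]ᵀ.
A¹⁰ = [[89, -55], [-55, 34]], giving [a_11, a_10]ᵀ = [[-212], [131]].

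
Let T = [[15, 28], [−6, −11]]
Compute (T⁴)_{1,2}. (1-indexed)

tr T = 4 and det T = 3, so the characteristic polynomial is λ² − (4)λ + (3) with roots 3 and 1.
Eigenvectors give P = [[7, −2], [−3, 1]] with P⁻¹ = [[1, 2], [3, 7]], and T = P·diag(3, 1)·P⁻¹.
Then T⁴ = P·diag(81, 1)·P⁻¹ = [[567, −2], [−243, 1]] · [[1, 2], [3, 7]] = [[561, 1120], [−240, −479]].

1120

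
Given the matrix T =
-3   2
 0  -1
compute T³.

T² = [[9, -8], [0, 1]]
T³ = [[-27, 26], [0, -1]]

[[-27, 26], [0, -1]]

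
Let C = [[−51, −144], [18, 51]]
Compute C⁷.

[[−37179, −104976], [13122, 37179]]

tr C = 0 and det C = −9, so the characteristic polynomial is λ² − (0)λ + (−9) with roots 3 and −3.
Eigenvectors give P = [[8, 3], [−3, −1]] with P⁻¹ = [[−1, −3], [3, 8]], and C = P·diag(3, −3)·P⁻¹.
Then C⁷ = P·diag(2187, −2187)·P⁻¹ = [[17496, −6561], [−6561, 2187]] · [[−1, −3], [3, 8]] = [[−37179, −104976], [13122, 37179]].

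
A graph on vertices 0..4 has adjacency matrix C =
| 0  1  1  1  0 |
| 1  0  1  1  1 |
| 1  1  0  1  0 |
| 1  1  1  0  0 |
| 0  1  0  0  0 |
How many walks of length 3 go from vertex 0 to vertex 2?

7

The number of length-3 walks from vertex 0 to vertex 2 is entry (0,2) of C³, where C is the adjacency matrix.
C² = [[3, 2, 2, 2, 1], [2, 4, 2, 2, 0], [2, 2, 3, 2, 1], [2, 2, 2, 3, 1], [1, 0, 1, 1, 1]]
C³ = [[6, 8, 7, 7, 2], [8, 6, 8, 8, 4], [7, 8, 6, 7, 2], [7, 8, 7, 6, 2], [2, 4, 2, 2, 0]]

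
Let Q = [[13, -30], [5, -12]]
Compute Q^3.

tr Q = 1 and det Q = -6, so the characteristic polynomial is λ² − (1)λ + (-6) with roots -2 and 3.
Eigenvectors give P = [[-2, 3], [-1, 1]] with P⁻¹ = [[1, -3], [1, -2]], and Q = P·diag(-2, 3)·P⁻¹.
Then Q^3 = P·diag(-8, 27)·P⁻¹ = [[16, 81], [8, 27]] · [[1, -3], [1, -2]] = [[97, -210], [35, -78]].

[[97, -210], [35, -78]]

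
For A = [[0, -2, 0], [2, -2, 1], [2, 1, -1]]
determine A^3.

A^2 = [[-4, 4, -2], [-2, 1, -3], [0, -7, 2]]
A^3 = [[4, -2, 6], [-4, -1, 4], [-10, 16, -9]]

[[4, -2, 6], [-4, -1, 4], [-10, 16, -9]]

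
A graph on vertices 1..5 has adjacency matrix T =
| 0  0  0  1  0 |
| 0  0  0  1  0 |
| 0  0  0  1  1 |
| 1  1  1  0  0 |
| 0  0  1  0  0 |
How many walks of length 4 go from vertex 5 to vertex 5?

2

The number of length-4 walks from vertex 5 to vertex 5 is entry (5,5) of T^4, where T is the adjacency matrix.
T^2 = [[1, 1, 1, 0, 0], [1, 1, 1, 0, 0], [1, 1, 2, 0, 0], [0, 0, 0, 3, 1], [0, 0, 0, 1, 1]]
T^3 = [[0, 0, 0, 3, 1], [0, 0, 0, 3, 1], [0, 0, 0, 4, 2], [3, 3, 4, 0, 0], [1, 1, 2, 0, 0]]
T^4 = [[3, 3, 4, 0, 0], [3, 3, 4, 0, 0], [4, 4, 6, 0, 0], [0, 0, 0, 10, 4], [0, 0, 0, 4, 2]]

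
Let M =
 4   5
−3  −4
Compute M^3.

M² = I (check: tr M = 0 and det M = −1), so M^3 = M since 3 is odd.

[[4, 5], [−3, −4]]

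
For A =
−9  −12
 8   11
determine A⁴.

[[−159, −240], [160, 241]]

tr A = 2 and det A = −3, so the characteristic polynomial is λ² − (2)λ + (−3) with roots 3 and −1.
Eigenvectors give P = [[1, 3], [−1, −2]] with P⁻¹ = [[−2, −3], [1, 1]], and A = P·diag(3, −1)·P⁻¹.
Then A⁴ = P·diag(81, 1)·P⁻¹ = [[81, 3], [−81, −2]] · [[−2, −3], [1, 1]] = [[−159, −240], [160, 241]].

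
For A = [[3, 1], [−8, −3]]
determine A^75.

A² = I (check: tr A = 0 and det A = −1), so A^75 = A since 75 is odd.

[[3, 1], [−8, −3]]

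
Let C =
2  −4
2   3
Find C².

[[−4, −20], [10, 1]]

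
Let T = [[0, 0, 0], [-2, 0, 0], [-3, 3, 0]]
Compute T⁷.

T is strictly triangular, hence nilpotent: T³ = 0, so T⁷ = 0.

[[0, 0, 0], [0, 0, 0], [0, 0, 0]]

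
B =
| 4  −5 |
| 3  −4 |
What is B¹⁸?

[[1, 0], [0, 1]]

B² = I (check: tr B = 0 and det B = −1), so B¹⁸ = I since 18 is even.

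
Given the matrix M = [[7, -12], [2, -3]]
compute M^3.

tr M = 4 and det M = 3, so the characteristic polynomial is λ² − (4)λ + (3) with roots 1 and 3.
Eigenvectors give P = [[-2, -3], [-1, -1]] with P⁻¹ = [[1, -3], [-1, 2]], and M = P·diag(1, 3)·P⁻¹.
Then M^3 = P·diag(1, 27)·P⁻¹ = [[-2, -81], [-1, -27]] · [[1, -3], [-1, 2]] = [[79, -156], [26, -51]].

[[79, -156], [26, -51]]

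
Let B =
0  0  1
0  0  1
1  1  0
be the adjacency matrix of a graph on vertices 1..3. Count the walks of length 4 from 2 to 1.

2

The number of length-4 walks from vertex 2 to vertex 1 is entry (2,1) of B⁴, where B is the adjacency matrix.
B² = [[1, 1, 0], [1, 1, 0], [0, 0, 2]]
B³ = [[0, 0, 2], [0, 0, 2], [2, 2, 0]]
B⁴ = [[2, 2, 0], [2, 2, 0], [0, 0, 4]]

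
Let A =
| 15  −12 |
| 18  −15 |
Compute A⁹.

tr A = 0 and det A = −9, so the characteristic polynomial is λ² − (0)λ + (−9) with roots −3 and 3.
Eigenvectors give P = [[−2, 1], [−3, 1]] with P⁻¹ = [[1, −1], [3, −2]], and A = P·diag(−3, 3)·P⁻¹.
Then A⁹ = P·diag(−19683, 19683)·P⁻¹ = [[39366, 19683], [59049, 19683]] · [[1, −1], [3, −2]] = [[98415, −78732], [118098, −98415]].

[[98415, −78732], [118098, −98415]]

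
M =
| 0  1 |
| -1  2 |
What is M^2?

[[-1, 2], [-2, 3]]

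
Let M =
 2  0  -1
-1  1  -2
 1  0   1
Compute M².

[[3, 0, -3], [-5, 1, -3], [3, 0, 0]]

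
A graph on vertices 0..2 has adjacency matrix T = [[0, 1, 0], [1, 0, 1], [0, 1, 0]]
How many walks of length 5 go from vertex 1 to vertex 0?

4

The number of length-5 walks from vertex 1 to vertex 0 is entry (1,0) of T^5, where T is the adjacency matrix.
T^2 = [[1, 0, 1], [0, 2, 0], [1, 0, 1]]
T^3 = [[0, 2, 0], [2, 0, 2], [0, 2, 0]]
T^4 = [[2, 0, 2], [0, 4, 0], [2, 0, 2]]
T^5 = [[0, 4, 0], [4, 0, 4], [0, 4, 0]]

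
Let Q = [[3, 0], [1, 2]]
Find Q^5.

tr Q = 5 and det Q = 6, so the characteristic polynomial is λ² − (5)λ + (6) with roots 2 and 3.
Eigenvectors give P = [[0, 1], [−1, 1]] with P⁻¹ = [[1, −1], [1, 0]], and Q = P·diag(2, 3)·P⁻¹.
Then Q^5 = P·diag(32, 243)·P⁻¹ = [[0, 243], [−32, 243]] · [[1, −1], [1, 0]] = [[243, 0], [211, 32]].

[[243, 0], [211, 32]]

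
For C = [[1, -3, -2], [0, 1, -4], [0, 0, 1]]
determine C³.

[[1, -9, 30], [0, 1, -12], [0, 0, 1]]

C = I + N where N = [[0, -3, -2], [0, 0, -4], [0, 0, 0]] is strictly upper-triangular, so N³ = 0.
(I + N)³ = I + 3·N + 3·N² = [[1, -9, 30], [0, 1, -12], [0, 0, 1]].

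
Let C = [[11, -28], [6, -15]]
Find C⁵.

tr C = -4 and det C = 3, so the characteristic polynomial is λ² − (-4)λ + (3) with roots -1 and -3.
Eigenvectors give P = [[7, 2], [3, 1]] with P⁻¹ = [[1, -2], [-3, 7]], and C = P·diag(-1, -3)·P⁻¹.
Then C⁵ = P·diag(-1, -243)·P⁻¹ = [[-7, -486], [-3, -243]] · [[1, -2], [-3, 7]] = [[1451, -3388], [726, -1695]].

[[1451, -3388], [726, -1695]]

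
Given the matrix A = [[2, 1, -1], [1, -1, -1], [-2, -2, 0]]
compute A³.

[[23, 10, -10], [10, -1, -7], [-20, -14, 6]]

A² = [[7, 3, -3], [3, 4, 0], [-6, 0, 4]]
A³ = [[23, 10, -10], [10, -1, -7], [-20, -14, 6]]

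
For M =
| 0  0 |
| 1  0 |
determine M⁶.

M is strictly triangular, hence nilpotent: M² = 0, so M⁶ = 0.

[[0, 0], [0, 0]]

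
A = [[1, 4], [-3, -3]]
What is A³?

[[13, -20], [15, 33]]

A² = [[-11, -8], [6, -3]]
A³ = [[13, -20], [15, 33]]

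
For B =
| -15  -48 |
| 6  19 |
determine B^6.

tr B = 4 and det B = 3, so the characteristic polynomial is λ² − (4)λ + (3) with roots 3 and 1.
Eigenvectors give P = [[-8, -3], [3, 1]] with P⁻¹ = [[1, 3], [-3, -8]], and B = P·diag(3, 1)·P⁻¹.
Then B^6 = P·diag(729, 1)·P⁻¹ = [[-5832, -3], [2187, 1]] · [[1, 3], [-3, -8]] = [[-5823, -17472], [2184, 6553]].

[[-5823, -17472], [2184, 6553]]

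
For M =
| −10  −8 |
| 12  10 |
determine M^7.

tr M = 0 and det M = −4, so the characteristic polynomial is λ² − (0)λ + (−4) with roots −2 and 2.
Eigenvectors give P = [[−1, −2], [1, 3]] with P⁻¹ = [[−3, −2], [1, 1]], and M = P·diag(−2, 2)·P⁻¹.
Then M^7 = P·diag(−128, 128)·P⁻¹ = [[128, −256], [−128, 384]] · [[−3, −2], [1, 1]] = [[−640, −512], [768, 640]].

[[−640, −512], [768, 640]]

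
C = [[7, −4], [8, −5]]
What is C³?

tr C = 2 and det C = −3, so the characteristic polynomial is λ² − (2)λ + (−3) with roots −1 and 3.
Eigenvectors give P = [[−1, 1], [−2, 1]] with P⁻¹ = [[1, −1], [2, −1]], and C = P·diag(−1, 3)·P⁻¹.
Then C³ = P·diag(−1, 27)·P⁻¹ = [[1, 27], [2, 27]] · [[1, −1], [2, −1]] = [[55, −28], [56, −29]].

[[55, −28], [56, −29]]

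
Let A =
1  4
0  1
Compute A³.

A = I + N where N = [[0, 4], [0, 0]] is strictly upper-triangular, so N² = 0.
(I + N)³ = I + 3·N = [[1, 12], [0, 1]].

[[1, 12], [0, 1]]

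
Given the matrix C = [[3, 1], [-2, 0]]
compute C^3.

tr C = 3 and det C = 2, so the characteristic polynomial is λ² − (3)λ + (2) with roots 2 and 1.
Eigenvectors give P = [[-1, -1], [1, 2]] with P⁻¹ = [[-2, -1], [1, 1]], and C = P·diag(2, 1)·P⁻¹.
Then C^3 = P·diag(8, 1)·P⁻¹ = [[-8, -1], [8, 2]] · [[-2, -1], [1, 1]] = [[15, 7], [-14, -6]].

[[15, 7], [-14, -6]]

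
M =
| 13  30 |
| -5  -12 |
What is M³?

[[97, 210], [-35, -78]]

tr M = 1 and det M = -6, so the characteristic polynomial is λ² − (1)λ + (-6) with roots 3 and -2.
Eigenvectors give P = [[-3, -2], [1, 1]] with P⁻¹ = [[-1, -2], [1, 3]], and M = P·diag(3, -2)·P⁻¹.
Then M³ = P·diag(27, -8)·P⁻¹ = [[-81, 16], [27, -8]] · [[-1, -2], [1, 3]] = [[97, 210], [-35, -78]].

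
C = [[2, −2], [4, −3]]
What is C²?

[[−4, 2], [−4, 1]]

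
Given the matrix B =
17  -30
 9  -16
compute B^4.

[[91, -150], [45, -74]]

tr B = 1 and det B = -2, so the characteristic polynomial is λ² − (1)λ + (-2) with roots -1 and 2.
Eigenvectors give P = [[-5, 2], [-3, 1]] with P⁻¹ = [[1, -2], [3, -5]], and B = P·diag(-1, 2)·P⁻¹.
Then B^4 = P·diag(1, 16)·P⁻¹ = [[-5, 32], [-3, 16]] · [[1, -2], [3, -5]] = [[91, -150], [45, -74]].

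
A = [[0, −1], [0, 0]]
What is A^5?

[[0, 0], [0, 0]]

A is strictly triangular, hence nilpotent: A^2 = 0, so A^5 = 0.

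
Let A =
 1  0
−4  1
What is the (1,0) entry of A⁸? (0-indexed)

−32

A = I + N where N = [[0, 0], [−4, 0]] is strictly lower-triangular, so N² = 0.
(I + N)⁸ = I + 8·N = [[1, 0], [−32, 1]].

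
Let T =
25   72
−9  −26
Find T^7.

tr T = −1 and det T = −2, so the characteristic polynomial is λ² − (−1)λ + (−2) with roots −2 and 1.
Eigenvectors give P = [[−8, 3], [3, −1]] with P⁻¹ = [[1, 3], [3, 8]], and T = P·diag(−2, 1)·P⁻¹.
Then T^7 = P·diag(−128, 1)·P⁻¹ = [[1024, 3], [−384, −1]] · [[1, 3], [3, 8]] = [[1033, 3096], [−387, −1160]].

[[1033, 3096], [−387, −1160]]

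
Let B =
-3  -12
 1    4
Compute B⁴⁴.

B² = B (a projection; rank 1, trace 1), so B⁴⁴ = B.

[[-3, -12], [1, 4]]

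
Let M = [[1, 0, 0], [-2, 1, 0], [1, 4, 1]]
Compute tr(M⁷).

3

M = I + N where N = [[0, 0, 0], [-2, 0, 0], [1, 4, 0]] is strictly lower-triangular, so N³ = 0.
(I + N)⁷ = I + 7·N + 21·N² = [[1, 0, 0], [-14, 1, 0], [-161, 28, 1]].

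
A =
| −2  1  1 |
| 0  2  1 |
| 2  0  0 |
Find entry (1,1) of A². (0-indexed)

4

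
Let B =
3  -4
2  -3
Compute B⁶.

B² = I (check: tr B = 0 and det B = -1), so B⁶ = I since 6 is even.

[[1, 0], [0, 1]]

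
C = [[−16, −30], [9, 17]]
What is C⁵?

[[−166, −330], [99, 197]]

tr C = 1 and det C = −2, so the characteristic polynomial is λ² − (1)λ + (−2) with roots 2 and −1.
Eigenvectors give P = [[5, 2], [−3, −1]] with P⁻¹ = [[−1, −2], [3, 5]], and C = P·diag(2, −1)·P⁻¹.
Then C⁵ = P·diag(32, −1)·P⁻¹ = [[160, −2], [−96, 1]] · [[−1, −2], [3, 5]] = [[−166, −330], [99, 197]].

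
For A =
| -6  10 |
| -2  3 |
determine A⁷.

tr A = -3 and det A = 2, so the characteristic polynomial is λ² − (-3)λ + (2) with roots -2 and -1.
Eigenvectors give P = [[-5, 2], [-2, 1]] with P⁻¹ = [[-1, 2], [-2, 5]], and A = P·diag(-2, -1)·P⁻¹.
Then A⁷ = P·diag(-128, -1)·P⁻¹ = [[640, -2], [256, -1]] · [[-1, 2], [-2, 5]] = [[-636, 1270], [-254, 507]].

[[-636, 1270], [-254, 507]]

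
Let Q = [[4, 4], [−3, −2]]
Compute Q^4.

[[−32, −32], [24, 16]]

Q^2 = [[4, 8], [−6, −8]]
Q^3 = [[−8, 0], [0, −8]]
Q^4 = [[−32, −32], [24, 16]]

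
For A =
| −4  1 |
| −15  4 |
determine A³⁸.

[[1, 0], [0, 1]]

A² = I (check: tr A = 0 and det A = −1), so A³⁸ = I since 38 is even.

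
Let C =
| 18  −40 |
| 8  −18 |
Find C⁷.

[[1152, −2560], [512, −1152]]

tr C = 0 and det C = −4, so the characteristic polynomial is λ² − (0)λ + (−4) with roots 2 and −2.
Eigenvectors give P = [[5, 2], [2, 1]] with P⁻¹ = [[1, −2], [−2, 5]], and C = P·diag(2, −2)·P⁻¹.
Then C⁷ = P·diag(128, −128)·P⁻¹ = [[640, −256], [256, −128]] · [[1, −2], [−2, 5]] = [[1152, −2560], [512, −1152]].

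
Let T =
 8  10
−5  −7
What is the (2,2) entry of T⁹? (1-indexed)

−20707

tr T = 1 and det T = −6, so the characteristic polynomial is λ² − (1)λ + (−6) with roots −2 and 3.
Eigenvectors give P = [[−1, −2], [1, 1]] with P⁻¹ = [[1, 2], [−1, −1]], and T = P·diag(−2, 3)·P⁻¹.
Then T⁹ = P·diag(−512, 19683)·P⁻¹ = [[512, −39366], [−512, 19683]] · [[1, 2], [−1, −1]] = [[39878, 40390], [−20195, −20707]].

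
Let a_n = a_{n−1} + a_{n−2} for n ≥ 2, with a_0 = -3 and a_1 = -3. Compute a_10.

-267

With companion matrix M = [[1, 1], [1, 0]], [a_n, a_{n−1}]ᵀ = M·[a_{n−1}, a_{n−2}]ᵀ, so [a_10, a_9]ᵀ = M⁹·[a_1, a_0]ᵀ.
M⁹ = [[55, 34], [34, 21]], giving [a_10, a_9]ᵀ = [[-267], [-165]].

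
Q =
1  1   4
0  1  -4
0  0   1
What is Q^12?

[[1, 12, -216], [0, 1, -48], [0, 0, 1]]

Q = I + N where N = [[0, 1, 4], [0, 0, -4], [0, 0, 0]] is strictly upper-triangular, so N^3 = 0.
(I + N)^12 = I + 12·N + 66·N^2 = [[1, 12, -216], [0, 1, -48], [0, 0, 1]].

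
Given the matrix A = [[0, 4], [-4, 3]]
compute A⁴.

[[112, -276], [276, -95]]

A² = [[-16, 12], [-12, -7]]
A³ = [[-48, -28], [28, -69]]
A⁴ = [[112, -276], [276, -95]]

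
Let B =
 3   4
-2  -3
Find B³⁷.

B² = I (check: tr B = 0 and det B = -1), so B³⁷ = B since 37 is odd.

[[3, 4], [-2, -3]]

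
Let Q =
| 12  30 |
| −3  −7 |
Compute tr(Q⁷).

tr Q = 5 and det Q = 6, so the characteristic polynomial is λ² − (5)λ + (6) with roots 2 and 3.
Eigenvectors give P = [[−3, 10], [1, −3]] with P⁻¹ = [[3, 10], [1, 3]], and Q = P·diag(2, 3)·P⁻¹.
Then Q⁷ = P·diag(128, 2187)·P⁻¹ = [[−384, 21870], [128, −6561]] · [[3, 10], [1, 3]] = [[20718, 61770], [−6177, −18403]].

2315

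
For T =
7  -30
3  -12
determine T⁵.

tr T = -5 and det T = 6, so the characteristic polynomial is λ² − (-5)λ + (6) with roots -3 and -2.
Eigenvectors give P = [[3, 10], [1, 3]] with P⁻¹ = [[-3, 10], [1, -3]], and T = P·diag(-3, -2)·P⁻¹.
Then T⁵ = P·diag(-243, -32)·P⁻¹ = [[-729, -320], [-243, -96]] · [[-3, 10], [1, -3]] = [[1867, -6330], [633, -2142]].

[[1867, -6330], [633, -2142]]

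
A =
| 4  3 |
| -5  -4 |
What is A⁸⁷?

[[4, 3], [-5, -4]]

A² = I (check: tr A = 0 and det A = -1), so A⁸⁷ = A since 87 is odd.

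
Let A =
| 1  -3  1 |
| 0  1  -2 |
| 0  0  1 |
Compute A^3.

A = I + N where N = [[0, -3, 1], [0, 0, -2], [0, 0, 0]] is strictly upper-triangular, so N^3 = 0.
(I + N)^3 = I + 3·N + 3·N^2 = [[1, -9, 21], [0, 1, -6], [0, 0, 1]].

[[1, -9, 21], [0, 1, -6], [0, 0, 1]]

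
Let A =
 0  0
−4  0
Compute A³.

A is strictly triangular, hence nilpotent: A² = 0, so A³ = 0.

[[0, 0], [0, 0]]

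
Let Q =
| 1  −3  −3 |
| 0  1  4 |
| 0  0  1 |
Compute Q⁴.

[[1, −12, −84], [0, 1, 16], [0, 0, 1]]

Q = I + N where N = [[0, −3, −3], [0, 0, 4], [0, 0, 0]] is strictly upper-triangular, so N³ = 0.
(I + N)⁴ = I + 4·N + 6·N² = [[1, −12, −84], [0, 1, 16], [0, 0, 1]].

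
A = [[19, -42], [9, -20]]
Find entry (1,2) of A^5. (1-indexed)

-462

tr A = -1 and det A = -2, so the characteristic polynomial is λ² − (-1)λ + (-2) with roots 1 and -2.
Eigenvectors give P = [[7, 2], [3, 1]] with P⁻¹ = [[1, -2], [-3, 7]], and A = P·diag(1, -2)·P⁻¹.
Then A^5 = P·diag(1, -32)·P⁻¹ = [[7, -64], [3, -32]] · [[1, -2], [-3, 7]] = [[199, -462], [99, -230]].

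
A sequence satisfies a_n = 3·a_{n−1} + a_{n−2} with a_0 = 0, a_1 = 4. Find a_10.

With companion matrix T = [[3, 1], [1, 0]], [a_n, a_{n−1}]ᵀ = T·[a_{n−1}, a_{n−2}]ᵀ, so [a_10, a_9]ᵀ = T⁹·[a_1, a_0]ᵀ.
T⁹ = [[42837, 12970], [12970, 3927]], giving [a_10, a_9]ᵀ = [[171348], [51880]].

171348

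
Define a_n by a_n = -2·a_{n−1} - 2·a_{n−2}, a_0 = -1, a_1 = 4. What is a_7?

With companion matrix M = [[-2, -2], [1, 0]], [a_n, a_{n−1}]ᵀ = M·[a_{n−1}, a_{n−2}]ᵀ, so [a_7, a_6]ᵀ = M⁶·[a_1, a_0]ᵀ.
M⁶ = [[-8, -16], [8, 8]], giving [a_7, a_6]ᵀ = [[-16], [24]].

-16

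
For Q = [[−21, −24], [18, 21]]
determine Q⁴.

[[81, 0], [0, 81]]

tr Q = 0 and det Q = −9, so the characteristic polynomial is λ² − (0)λ + (−9) with roots 3 and −3.
Eigenvectors give P = [[−1, 4], [1, −3]] with P⁻¹ = [[3, 4], [1, 1]], and Q = P·diag(3, −3)·P⁻¹.
Then Q⁴ = P·diag(81, 81)·P⁻¹ = [[−81, 324], [81, −243]] · [[3, 4], [1, 1]] = [[81, 0], [0, 81]].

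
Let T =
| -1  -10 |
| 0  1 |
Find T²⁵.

[[-1, -10], [0, 1]]

T² = I (check: tr T = 0 and det T = -1), so T²⁵ = T since 25 is odd.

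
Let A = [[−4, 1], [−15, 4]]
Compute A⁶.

[[1, 0], [0, 1]]

A² = I (check: tr A = 0 and det A = −1), so A⁶ = I since 6 is even.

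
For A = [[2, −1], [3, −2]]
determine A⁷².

[[1, 0], [0, 1]]

A² = I (check: tr A = 0 and det A = −1), so A⁷² = I since 72 is even.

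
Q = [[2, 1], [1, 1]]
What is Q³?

[[13, 8], [8, 5]]

Q² = [[5, 3], [3, 2]]
Q³ = [[13, 8], [8, 5]]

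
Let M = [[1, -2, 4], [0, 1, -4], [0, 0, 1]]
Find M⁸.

M = I + N where N = [[0, -2, 4], [0, 0, -4], [0, 0, 0]] is strictly upper-triangular, so N³ = 0.
(I + N)⁸ = I + 8·N + 28·N² = [[1, -16, 256], [0, 1, -32], [0, 0, 1]].

[[1, -16, 256], [0, 1, -32], [0, 0, 1]]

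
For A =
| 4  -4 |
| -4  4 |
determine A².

[[32, -32], [-32, 32]]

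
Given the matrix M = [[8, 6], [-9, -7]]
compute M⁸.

[[766, 510], [-765, -509]]

tr M = 1 and det M = -2, so the characteristic polynomial is λ² − (1)λ + (-2) with roots 2 and -1.
Eigenvectors give P = [[1, 2], [-1, -3]] with P⁻¹ = [[3, 2], [-1, -1]], and M = P·diag(2, -1)·P⁻¹.
Then M⁸ = P·diag(256, 1)·P⁻¹ = [[256, 2], [-256, -3]] · [[3, 2], [-1, -1]] = [[766, 510], [-765, -509]].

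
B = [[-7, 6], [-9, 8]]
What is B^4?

tr B = 1 and det B = -2, so the characteristic polynomial is λ² − (1)λ + (-2) with roots 2 and -1.
Eigenvectors give P = [[2, -1], [3, -1]] with P⁻¹ = [[-1, 1], [-3, 2]], and B = P·diag(2, -1)·P⁻¹.
Then B^4 = P·diag(16, 1)·P⁻¹ = [[32, -1], [48, -1]] · [[-1, 1], [-3, 2]] = [[-29, 30], [-45, 46]].

[[-29, 30], [-45, 46]]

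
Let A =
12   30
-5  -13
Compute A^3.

[[78, 210], [-35, -97]]

tr A = -1 and det A = -6, so the characteristic polynomial is λ² − (-1)λ + (-6) with roots 2 and -3.
Eigenvectors give P = [[3, -2], [-1, 1]] with P⁻¹ = [[1, 2], [1, 3]], and A = P·diag(2, -3)·P⁻¹.
Then A^3 = P·diag(8, -27)·P⁻¹ = [[24, 54], [-8, -27]] · [[1, 2], [1, 3]] = [[78, 210], [-35, -97]].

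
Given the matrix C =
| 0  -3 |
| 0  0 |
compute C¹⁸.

[[0, 0], [0, 0]]

C is strictly triangular, hence nilpotent: C² = 0, so C¹⁸ = 0.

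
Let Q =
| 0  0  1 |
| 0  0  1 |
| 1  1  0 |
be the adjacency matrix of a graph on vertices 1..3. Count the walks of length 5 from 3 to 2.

The number of length-5 walks from vertex 3 to vertex 2 is entry (3,2) of Q^5, where Q is the adjacency matrix.
Q^2 = [[1, 1, 0], [1, 1, 0], [0, 0, 2]]
Q^3 = [[0, 0, 2], [0, 0, 2], [2, 2, 0]]
Q^4 = [[2, 2, 0], [2, 2, 0], [0, 0, 4]]
Q^5 = [[0, 0, 4], [0, 0, 4], [4, 4, 0]]

4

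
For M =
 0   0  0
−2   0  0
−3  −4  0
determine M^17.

M is strictly triangular, hence nilpotent: M^3 = 0, so M^17 = 0.

[[0, 0, 0], [0, 0, 0], [0, 0, 0]]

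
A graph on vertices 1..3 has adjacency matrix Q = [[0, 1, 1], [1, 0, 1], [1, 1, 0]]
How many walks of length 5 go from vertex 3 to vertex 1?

The number of length-5 walks from vertex 3 to vertex 1 is entry (3,1) of Q⁵, where Q is the adjacency matrix.
Q² = [[2, 1, 1], [1, 2, 1], [1, 1, 2]]
Q³ = [[2, 3, 3], [3, 2, 3], [3, 3, 2]]
Q⁴ = [[6, 5, 5], [5, 6, 5], [5, 5, 6]]
Q⁵ = [[10, 11, 11], [11, 10, 11], [11, 11, 10]]

11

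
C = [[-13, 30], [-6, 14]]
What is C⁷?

tr C = 1 and det C = -2, so the characteristic polynomial is λ² − (1)λ + (-2) with roots -1 and 2.
Eigenvectors give P = [[5, 2], [2, 1]] with P⁻¹ = [[1, -2], [-2, 5]], and C = P·diag(-1, 2)·P⁻¹.
Then C⁷ = P·diag(-1, 128)·P⁻¹ = [[-5, 256], [-2, 128]] · [[1, -2], [-2, 5]] = [[-517, 1290], [-258, 644]].

[[-517, 1290], [-258, 644]]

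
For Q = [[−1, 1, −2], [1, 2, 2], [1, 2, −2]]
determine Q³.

[[5, 10, −22], [4, 17, 16], [8, 13, −8]]

Q² = [[0, −3, 8], [3, 9, −2], [−1, 1, 6]]
Q³ = [[5, 10, −22], [4, 17, 16], [8, 13, −8]]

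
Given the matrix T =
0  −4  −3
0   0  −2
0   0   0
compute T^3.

[[0, 0, 0], [0, 0, 0], [0, 0, 0]]

T is strictly triangular, hence nilpotent: T^3 = 0, so T^3 = 0.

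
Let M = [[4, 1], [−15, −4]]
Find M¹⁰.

[[1, 0], [0, 1]]

M² = I (check: tr M = 0 and det M = −1), so M¹⁰ = I since 10 is even.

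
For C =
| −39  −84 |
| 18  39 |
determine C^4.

tr C = 0 and det C = −9, so the characteristic polynomial is λ² − (0)λ + (−9) with roots 3 and −3.
Eigenvectors give P = [[−2, 7], [1, −3]] with P⁻¹ = [[3, 7], [1, 2]], and C = P·diag(3, −3)·P⁻¹.
Then C^4 = P·diag(81, 81)·P⁻¹ = [[−162, 567], [81, −243]] · [[3, 7], [1, 2]] = [[81, 0], [0, 81]].

[[81, 0], [0, 81]]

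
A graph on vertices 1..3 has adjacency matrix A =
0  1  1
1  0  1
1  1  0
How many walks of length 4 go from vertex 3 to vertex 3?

The number of length-4 walks from vertex 3 to vertex 3 is entry (3,3) of A⁴, where A is the adjacency matrix.
A² = [[2, 1, 1], [1, 2, 1], [1, 1, 2]]
A³ = [[2, 3, 3], [3, 2, 3], [3, 3, 2]]
A⁴ = [[6, 5, 5], [5, 6, 5], [5, 5, 6]]

6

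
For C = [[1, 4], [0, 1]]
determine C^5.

[[1, 20], [0, 1]]

C = I + N where N = [[0, 4], [0, 0]] is strictly upper-triangular, so N^2 = 0.
(I + N)^5 = I + 5·N = [[1, 20], [0, 1]].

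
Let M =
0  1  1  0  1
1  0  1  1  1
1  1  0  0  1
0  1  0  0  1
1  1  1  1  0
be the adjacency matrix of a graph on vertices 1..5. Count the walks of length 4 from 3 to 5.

The number of length-4 walks from vertex 3 to vertex 5 is entry (3,5) of M^4, where M is the adjacency matrix.
M^2 = [[3, 2, 2, 2, 2], [2, 4, 2, 1, 3], [2, 2, 3, 2, 2], [2, 1, 2, 2, 1], [2, 3, 2, 1, 4]]
M^3 = [[6, 9, 7, 4, 9], [9, 8, 9, 7, 9], [7, 9, 6, 4, 9], [4, 7, 4, 2, 7], [9, 9, 9, 7, 8]]
M^4 = [[25, 26, 24, 18, 26], [26, 34, 26, 17, 33], [24, 26, 25, 18, 26], [18, 17, 18, 14, 17], [26, 33, 26, 17, 34]]

26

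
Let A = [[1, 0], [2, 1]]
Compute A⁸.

A = I + N where N = [[0, 0], [2, 0]] is strictly lower-triangular, so N² = 0.
(I + N)⁸ = I + 8·N = [[1, 0], [16, 1]].

[[1, 0], [16, 1]]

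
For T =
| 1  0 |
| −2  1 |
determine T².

[[1, 0], [−4, 1]]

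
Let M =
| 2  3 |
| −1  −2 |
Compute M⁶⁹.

[[2, 3], [−1, −2]]

M² = I (check: tr M = 0 and det M = −1), so M⁶⁹ = M since 69 is odd.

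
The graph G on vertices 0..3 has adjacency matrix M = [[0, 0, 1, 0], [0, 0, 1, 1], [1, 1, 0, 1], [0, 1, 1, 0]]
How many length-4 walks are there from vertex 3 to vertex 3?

The number of length-4 walks from vertex 3 to vertex 3 is entry (3,3) of M⁴, where M is the adjacency matrix.
M² = [[1, 1, 0, 1], [1, 2, 1, 1], [0, 1, 3, 1], [1, 1, 1, 2]]
M³ = [[0, 1, 3, 1], [1, 2, 4, 3], [3, 4, 2, 4], [1, 3, 4, 2]]
M⁴ = [[3, 4, 2, 4], [4, 7, 6, 6], [2, 6, 11, 6], [4, 6, 6, 7]]

7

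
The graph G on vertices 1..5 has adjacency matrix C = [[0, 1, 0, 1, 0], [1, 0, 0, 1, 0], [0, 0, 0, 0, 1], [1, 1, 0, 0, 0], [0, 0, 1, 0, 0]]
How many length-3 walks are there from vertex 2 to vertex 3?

The number of length-3 walks from vertex 2 to vertex 3 is entry (2,3) of C³, where C is the adjacency matrix.
C² = [[2, 1, 0, 1, 0], [1, 2, 0, 1, 0], [0, 0, 1, 0, 0], [1, 1, 0, 2, 0], [0, 0, 0, 0, 1]]
C³ = [[2, 3, 0, 3, 0], [3, 2, 0, 3, 0], [0, 0, 0, 0, 1], [3, 3, 0, 2, 0], [0, 0, 1, 0, 0]]

0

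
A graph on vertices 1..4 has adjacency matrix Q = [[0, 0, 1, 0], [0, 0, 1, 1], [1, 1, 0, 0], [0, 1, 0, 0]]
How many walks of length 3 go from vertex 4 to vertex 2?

2

The number of length-3 walks from vertex 4 to vertex 2 is entry (4,2) of Q³, where Q is the adjacency matrix.
Q² = [[1, 1, 0, 0], [1, 2, 0, 0], [0, 0, 2, 1], [0, 0, 1, 1]]
Q³ = [[0, 0, 2, 1], [0, 0, 3, 2], [2, 3, 0, 0], [1, 2, 0, 0]]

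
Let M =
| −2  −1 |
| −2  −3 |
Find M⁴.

M² = [[6, 5], [10, 11]]
M³ = [[−22, −21], [−42, −43]]
M⁴ = [[86, 85], [170, 171]]

[[86, 85], [170, 171]]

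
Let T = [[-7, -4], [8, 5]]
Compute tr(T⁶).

730

tr T = -2 and det T = -3, so the characteristic polynomial is λ² − (-2)λ + (-3) with roots -3 and 1.
Eigenvectors give P = [[-1, -1], [1, 2]] with P⁻¹ = [[-2, -1], [1, 1]], and T = P·diag(-3, 1)·P⁻¹.
Then T⁶ = P·diag(729, 1)·P⁻¹ = [[-729, -1], [729, 2]] · [[-2, -1], [1, 1]] = [[1457, 728], [-1456, -727]].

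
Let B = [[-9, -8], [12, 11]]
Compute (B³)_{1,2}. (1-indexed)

tr B = 2 and det B = -3, so the characteristic polynomial is λ² − (2)λ + (-3) with roots 3 and -1.
Eigenvectors give P = [[2, -1], [-3, 1]] with P⁻¹ = [[-1, -1], [-3, -2]], and B = P·diag(3, -1)·P⁻¹.
Then B³ = P·diag(27, -1)·P⁻¹ = [[54, 1], [-81, -1]] · [[-1, -1], [-3, -2]] = [[-57, -56], [84, 83]].

-56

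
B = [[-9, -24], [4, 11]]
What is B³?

[[-57, -168], [28, 83]]

tr B = 2 and det B = -3, so the characteristic polynomial is λ² − (2)λ + (-3) with roots -1 and 3.
Eigenvectors give P = [[-3, -2], [1, 1]] with P⁻¹ = [[-1, -2], [1, 3]], and B = P·diag(-1, 3)·P⁻¹.
Then B³ = P·diag(-1, 27)·P⁻¹ = [[3, -54], [-1, 27]] · [[-1, -2], [1, 3]] = [[-57, -168], [28, 83]].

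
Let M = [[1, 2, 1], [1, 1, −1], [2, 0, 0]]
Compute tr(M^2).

10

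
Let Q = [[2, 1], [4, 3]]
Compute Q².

[[8, 5], [20, 13]]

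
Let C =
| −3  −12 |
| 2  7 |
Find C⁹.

tr C = 4 and det C = 3, so the characteristic polynomial is λ² − (4)λ + (3) with roots 3 and 1.
Eigenvectors give P = [[−2, 3], [1, −1]] with P⁻¹ = [[1, 3], [1, 2]], and C = P·diag(3, 1)·P⁻¹.
Then C⁹ = P·diag(19683, 1)·P⁻¹ = [[−39366, 3], [19683, −1]] · [[1, 3], [1, 2]] = [[−39363, −118092], [19682, 59047]].

[[−39363, −118092], [19682, 59047]]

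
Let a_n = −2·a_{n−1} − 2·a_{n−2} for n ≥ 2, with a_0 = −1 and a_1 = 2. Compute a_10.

With companion matrix Q = [[−2, −2], [1, 0]], [a_n, a_{n−1}]ᵀ = Q·[a_{n−1}, a_{n−2}]ᵀ, so [a_10, a_9]ᵀ = Q⁹·[a_1, a_0]ᵀ.
Q⁹ = [[−32, −32], [16, 0]], giving [a_10, a_9]ᵀ = [[−32], [32]].

−32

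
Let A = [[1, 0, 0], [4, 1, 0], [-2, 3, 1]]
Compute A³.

A = I + N where N = [[0, 0, 0], [4, 0, 0], [-2, 3, 0]] is strictly lower-triangular, so N³ = 0.
(I + N)³ = I + 3·N + 3·N² = [[1, 0, 0], [12, 1, 0], [30, 9, 1]].

[[1, 0, 0], [12, 1, 0], [30, 9, 1]]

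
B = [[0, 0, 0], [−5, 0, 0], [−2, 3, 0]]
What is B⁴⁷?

[[0, 0, 0], [0, 0, 0], [0, 0, 0]]

B is strictly triangular, hence nilpotent: B³ = 0, so B⁴⁷ = 0.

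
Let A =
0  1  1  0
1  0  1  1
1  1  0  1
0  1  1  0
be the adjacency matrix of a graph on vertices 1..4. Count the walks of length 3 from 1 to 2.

5

The number of length-3 walks from vertex 1 to vertex 2 is entry (1,2) of A³, where A is the adjacency matrix.
A² = [[2, 1, 1, 2], [1, 3, 2, 1], [1, 2, 3, 1], [2, 1, 1, 2]]
A³ = [[2, 5, 5, 2], [5, 4, 5, 5], [5, 5, 4, 5], [2, 5, 5, 2]]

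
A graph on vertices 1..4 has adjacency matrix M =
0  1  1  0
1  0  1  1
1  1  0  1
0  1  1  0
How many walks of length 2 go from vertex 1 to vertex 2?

1

The number of length-2 walks from vertex 1 to vertex 2 is entry (1,2) of M², where M is the adjacency matrix.
M² = [[2, 1, 1, 2], [1, 3, 2, 1], [1, 2, 3, 1], [2, 1, 1, 2]]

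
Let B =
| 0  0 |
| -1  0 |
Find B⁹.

B is strictly triangular, hence nilpotent: B² = 0, so B⁹ = 0.

[[0, 0], [0, 0]]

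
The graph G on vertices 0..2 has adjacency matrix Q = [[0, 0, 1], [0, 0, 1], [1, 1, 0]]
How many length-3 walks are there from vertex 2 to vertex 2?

0

The number of length-3 walks from vertex 2 to vertex 2 is entry (2,2) of Q^3, where Q is the adjacency matrix.
Q^2 = [[1, 1, 0], [1, 1, 0], [0, 0, 2]]
Q^3 = [[0, 0, 2], [0, 0, 2], [2, 2, 0]]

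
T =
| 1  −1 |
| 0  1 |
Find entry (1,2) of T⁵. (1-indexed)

−5

T = I + N where N = [[0, −1], [0, 0]] is strictly upper-triangular, so N² = 0.
(I + N)⁵ = I + 5·N = [[1, −5], [0, 1]].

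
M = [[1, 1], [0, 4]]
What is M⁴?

M² = [[1, 5], [0, 16]]
M³ = [[1, 21], [0, 64]]
M⁴ = [[1, 85], [0, 256]]

[[1, 85], [0, 256]]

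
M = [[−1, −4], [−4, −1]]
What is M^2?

[[17, 8], [8, 17]]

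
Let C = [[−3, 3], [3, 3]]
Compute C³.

[[−54, 54], [54, 54]]

C² = [[18, 0], [0, 18]]
C³ = [[−54, 54], [54, 54]]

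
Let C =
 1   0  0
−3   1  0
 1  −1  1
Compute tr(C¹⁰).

C = I + N where N = [[0, 0, 0], [−3, 0, 0], [1, −1, 0]] is strictly lower-triangular, so N³ = 0.
(I + N)¹⁰ = I + 10·N + 45·N² = [[1, 0, 0], [−30, 1, 0], [145, −10, 1]].

3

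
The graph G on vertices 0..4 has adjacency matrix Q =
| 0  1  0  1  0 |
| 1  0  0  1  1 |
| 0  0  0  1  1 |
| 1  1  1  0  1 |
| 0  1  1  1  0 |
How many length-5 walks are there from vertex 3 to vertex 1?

58

The number of length-5 walks from vertex 3 to vertex 1 is entry (3,1) of Q⁵, where Q is the adjacency matrix.
Q² = [[2, 1, 1, 1, 2], [1, 3, 2, 2, 1], [1, 2, 2, 1, 1], [1, 2, 1, 4, 2], [2, 1, 1, 2, 3]]
Q³ = [[2, 5, 3, 6, 3], [5, 4, 3, 7, 7], [3, 3, 2, 6, 5], [6, 7, 6, 6, 7], [3, 7, 5, 7, 4]]
Q⁴ = [[11, 11, 9, 13, 14], [11, 19, 14, 19, 14], [9, 14, 11, 13, 11], [13, 19, 13, 26, 19], [14, 14, 11, 19, 19]]
Q⁵ = [[24, 38, 27, 45, 33], [38, 44, 33, 58, 52], [27, 33, 24, 45, 38], [45, 58, 45, 64, 58], [33, 52, 38, 58, 44]]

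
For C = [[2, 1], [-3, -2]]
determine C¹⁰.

C² = I (check: tr C = 0 and det C = -1), so C¹⁰ = I since 10 is even.

[[1, 0], [0, 1]]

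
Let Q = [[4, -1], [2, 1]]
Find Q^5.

tr Q = 5 and det Q = 6, so the characteristic polynomial is λ² − (5)λ + (6) with roots 2 and 3.
Eigenvectors give P = [[-1, -1], [-2, -1]] with P⁻¹ = [[1, -1], [-2, 1]], and Q = P·diag(2, 3)·P⁻¹.
Then Q^5 = P·diag(32, 243)·P⁻¹ = [[-32, -243], [-64, -243]] · [[1, -1], [-2, 1]] = [[454, -211], [422, -179]].

[[454, -211], [422, -179]]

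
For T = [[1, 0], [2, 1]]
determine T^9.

[[1, 0], [18, 1]]

T = I + N where N = [[0, 0], [2, 0]] is strictly lower-triangular, so N^2 = 0.
(I + N)^9 = I + 9·N = [[1, 0], [18, 1]].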